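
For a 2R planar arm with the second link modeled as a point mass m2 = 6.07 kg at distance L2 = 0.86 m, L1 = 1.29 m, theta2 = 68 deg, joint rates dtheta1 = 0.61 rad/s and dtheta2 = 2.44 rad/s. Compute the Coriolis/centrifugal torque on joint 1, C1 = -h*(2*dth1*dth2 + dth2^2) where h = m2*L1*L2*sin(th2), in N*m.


h = m2*L1*L2*sin(th2) = 6.07*1.29*0.86*sin(68 deg) = 6.243710
C1 = -h*(2*0.61*2.44 + 2.44^2) = -6.243710*8.9304 = -55.7588

-55.7588 N*m


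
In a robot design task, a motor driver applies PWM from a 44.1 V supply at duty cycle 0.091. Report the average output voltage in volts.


V_avg = V_supply * D = 44.1*0.091 = 4.0131

4.0131 V


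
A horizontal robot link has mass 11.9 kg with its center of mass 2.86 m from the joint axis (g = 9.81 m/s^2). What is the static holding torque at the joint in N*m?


tau = m*g*L = 11.9 * 9.81 * 2.86 = 333.8735

333.8735 N*m


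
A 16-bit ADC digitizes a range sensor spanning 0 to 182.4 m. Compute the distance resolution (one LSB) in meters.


res = range / 2^n = 182.4/2^16 = 182.4/65536 = 0.0028

0.0028 m


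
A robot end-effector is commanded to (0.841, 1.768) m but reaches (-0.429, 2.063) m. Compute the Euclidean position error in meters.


dx = -0.429 - (0.841) = -1.2700, dy = 2.063 - (1.768) = 0.2950
err = sqrt(1.612900 + 0.087025) = 1.3038

1.3038 m


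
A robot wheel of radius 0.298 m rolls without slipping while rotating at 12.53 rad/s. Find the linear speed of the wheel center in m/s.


v = omega * r = 12.53 * 0.298 = 3.7339

3.7339 m/s


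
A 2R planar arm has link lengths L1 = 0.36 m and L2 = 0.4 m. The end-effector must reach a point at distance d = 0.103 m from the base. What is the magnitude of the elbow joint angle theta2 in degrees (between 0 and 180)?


cos(th2) = (d^2 - L1^2 - L2^2)/(2*L1*L2) = (0.103^2 - 0.36^2 - 0.4^2)/(2*0.36*0.4) = -0.96871875
th2 = acos(-0.96871875) = 165.6313 deg

165.6313 degrees


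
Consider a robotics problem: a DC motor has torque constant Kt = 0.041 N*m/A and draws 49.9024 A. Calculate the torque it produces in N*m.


tau = Kt * I = 0.041*49.9024 = 2.0460

2.0460 N*m


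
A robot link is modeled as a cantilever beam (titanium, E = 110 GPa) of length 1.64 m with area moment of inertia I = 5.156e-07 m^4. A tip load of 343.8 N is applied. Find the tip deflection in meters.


delta = F*L^3/(3*E*I) = 343.8*1.64^3/(3*1.100e+11*5.156e-07)
      = 1516.4825472/170148 = 0.0089

0.0089 m


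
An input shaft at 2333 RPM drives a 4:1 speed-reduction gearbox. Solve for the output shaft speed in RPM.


omega_out = omega_in / N = 2333 / 4 = 583.2500

583.2500 RPM


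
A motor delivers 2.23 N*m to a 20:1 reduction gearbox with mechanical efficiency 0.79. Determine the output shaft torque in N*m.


tau_out = tau_in * N * eta = 2.23 * 20 * 0.79 = 35.2340

35.2340 N*m


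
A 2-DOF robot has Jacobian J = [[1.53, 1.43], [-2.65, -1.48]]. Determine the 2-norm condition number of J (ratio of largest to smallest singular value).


JJ^T eigenvalues: trace(JJ^T) = 13.5987, det(JJ^T) = det(J)^2 = 2.32593001
s_max^2 = (13.5987 + sqrt(175.62092165))/2 = 13.42545220
s_min^2 = (13.5987 - sqrt(175.62092165))/2 = 0.17324780
kappa = s_max/s_min = sqrt(13.42545220/0.17324780) = 8.8030

8.8030


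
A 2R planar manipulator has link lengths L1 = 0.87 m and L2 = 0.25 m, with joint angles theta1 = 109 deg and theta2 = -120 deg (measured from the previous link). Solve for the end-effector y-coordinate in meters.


y = L1*sin(th1) + L2*sin(th1+th2) = 0.87*sin(109 deg) + 0.25*sin(-11 deg) = 0.7749

0.7749 m


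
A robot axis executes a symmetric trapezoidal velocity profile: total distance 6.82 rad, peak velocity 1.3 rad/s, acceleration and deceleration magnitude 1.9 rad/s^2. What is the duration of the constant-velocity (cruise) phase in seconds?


t_acc = v/a = 0.684211 s, d_acc = v^2/(2a) = 0.444737 rad each
d_cruise = 6.82 - 2*0.444737 = 5.930526 rad
t_cruise = d_cruise/v = 5.930526/1.3 = 4.5619

4.5619 s


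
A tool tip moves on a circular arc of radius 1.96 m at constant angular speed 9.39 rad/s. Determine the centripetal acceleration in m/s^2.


a_c = omega^2 * r = 9.39^2 * 1.96 = 172.8173

172.8173 m/s^2


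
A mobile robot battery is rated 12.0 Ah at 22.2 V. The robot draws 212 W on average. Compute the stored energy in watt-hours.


E = capacity * V = 12.0*22.2 = 266.4000

266.4000 Wh


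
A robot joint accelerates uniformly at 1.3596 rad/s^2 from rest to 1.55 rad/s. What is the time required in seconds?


t = delta_omega / alpha = 1.55 / 1.3596 = 1.1400

1.1400 s


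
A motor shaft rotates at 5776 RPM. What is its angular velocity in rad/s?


omega = 5776 * 2*pi/60 = 604.8613

604.8613 rad/s


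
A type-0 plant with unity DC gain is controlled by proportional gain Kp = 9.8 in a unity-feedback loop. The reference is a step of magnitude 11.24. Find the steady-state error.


e_ss = R/(1 + Kp) = 11.24/(1 + 9.8) = 11.24/10.8000 = 1.0407

1.0407


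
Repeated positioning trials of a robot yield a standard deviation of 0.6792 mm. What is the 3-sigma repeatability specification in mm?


repeatability = 3*sigma = 3*0.6792 = 2.0376

2.0376 mm


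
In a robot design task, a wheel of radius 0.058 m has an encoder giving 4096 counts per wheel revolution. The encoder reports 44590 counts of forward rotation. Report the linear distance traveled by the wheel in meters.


revs = 44590/4096 = 10.886230
d = revs * 2*pi*r = 10.886230 * 2*pi*0.058 = 3.9672

3.9672 m


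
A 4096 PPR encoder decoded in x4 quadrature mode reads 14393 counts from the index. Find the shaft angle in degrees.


angle = counts * 360 / (PPR*4) = 14393 * 360 / 16384 = 316.2524

316.2524 degrees


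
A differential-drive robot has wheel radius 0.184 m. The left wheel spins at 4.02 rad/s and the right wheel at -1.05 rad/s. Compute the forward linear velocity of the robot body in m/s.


v = r*(wR + wL)/2 = 0.184*(-1.05 + 4.02)/2 = 0.2732

0.2732 m/s


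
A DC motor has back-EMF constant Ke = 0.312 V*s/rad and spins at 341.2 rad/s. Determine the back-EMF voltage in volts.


V_emf = Ke * omega = 0.312*341.2 = 106.4544

106.4544 V


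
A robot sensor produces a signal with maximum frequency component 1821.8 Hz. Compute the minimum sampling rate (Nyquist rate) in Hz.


f_s,min = 2*f_max = 2*1821.8 = 3643.6000

3643.6000 Hz


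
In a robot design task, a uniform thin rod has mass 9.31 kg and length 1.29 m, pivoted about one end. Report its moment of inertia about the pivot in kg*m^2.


I = (1/3)*m*L^2 = (1/3)*9.31*1.29^2 = 5.1643

5.1643 kg*m^2


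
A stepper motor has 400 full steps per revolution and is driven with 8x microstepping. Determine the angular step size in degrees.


step = 360/(400*8) = 360/3200 = 0.1125

0.1125 degrees


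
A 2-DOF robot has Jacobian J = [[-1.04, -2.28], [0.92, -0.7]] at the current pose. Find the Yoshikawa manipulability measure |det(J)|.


det(J) = -1.04*-0.7 - (-2.28)*(0.92) = 2.8256
|det(J)| = 2.8256

2.8256


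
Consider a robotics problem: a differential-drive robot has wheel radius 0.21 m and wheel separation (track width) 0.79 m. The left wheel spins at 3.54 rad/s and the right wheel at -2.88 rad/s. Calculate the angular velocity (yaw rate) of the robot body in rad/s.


omega = r*(wR - wL)/L = 0.21*(-2.88 - (3.54))/0.79 = -1.7066

-1.7066 rad/s


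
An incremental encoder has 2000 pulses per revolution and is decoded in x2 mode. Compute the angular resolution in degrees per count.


resolution = 360 / (PPR * 2) = 360 / 4000 = 0.0900

0.0900 degrees


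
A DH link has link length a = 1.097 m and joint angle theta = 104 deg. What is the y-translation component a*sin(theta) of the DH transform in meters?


a*sin(theta) = 1.097*sin(104 deg) = 1.0644

1.0644 m


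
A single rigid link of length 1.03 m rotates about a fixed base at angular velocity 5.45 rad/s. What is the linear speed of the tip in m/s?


v = L*omega = 1.03 * 5.45 = 5.6135

5.6135 m/s


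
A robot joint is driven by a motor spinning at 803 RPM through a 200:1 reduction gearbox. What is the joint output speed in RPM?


omega_joint = omega_motor / N = 803 / 200 = 4.0150

4.0150 RPM


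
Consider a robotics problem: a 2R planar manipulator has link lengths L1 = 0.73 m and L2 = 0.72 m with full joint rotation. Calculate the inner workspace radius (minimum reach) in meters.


r_min = |L1 - L2| = |0.73 - 0.72| = 0.0100

0.0100 m


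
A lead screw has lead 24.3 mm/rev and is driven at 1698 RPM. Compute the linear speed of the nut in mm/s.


v = lead * (RPM/60) = 24.3*1698/60 = 687.6900

687.6900 mm/s


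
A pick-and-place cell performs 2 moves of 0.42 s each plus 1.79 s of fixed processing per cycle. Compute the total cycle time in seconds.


T = 2*0.42 + 1.79 = 2.6300

2.6300 s


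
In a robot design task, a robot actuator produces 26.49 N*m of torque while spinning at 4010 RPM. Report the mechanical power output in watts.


omega = 4010 * 2*pi/60 = 419.926218 rad/s
P = tau * omega = 26.49 * 419.926218 = 11123.8455

11123.8455 W


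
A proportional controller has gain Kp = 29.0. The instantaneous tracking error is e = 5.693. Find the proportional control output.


u_P = Kp * e = 29.0 * 5.693 = 165.0970

165.0970


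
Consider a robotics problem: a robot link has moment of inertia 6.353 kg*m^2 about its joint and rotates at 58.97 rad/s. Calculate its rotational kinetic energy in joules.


KE = (1/2)*I*omega^2 = 0.5*6.353*58.97^2 = 11046.1545

11046.1545 J


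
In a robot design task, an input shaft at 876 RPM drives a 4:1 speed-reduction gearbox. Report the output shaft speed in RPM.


omega_out = omega_in / N = 876 / 4 = 219.0000

219.0000 RPM


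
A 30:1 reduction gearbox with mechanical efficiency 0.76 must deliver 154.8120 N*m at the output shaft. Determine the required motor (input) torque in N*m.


tau_in = tau_out / (N * eta) = 154.8120 / (30 * 0.76) = 6.7900

6.7900 N*m


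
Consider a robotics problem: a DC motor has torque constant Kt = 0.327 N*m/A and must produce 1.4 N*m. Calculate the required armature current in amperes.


I = tau / Kt = 1.4/0.327 = 4.2813

4.2813 A


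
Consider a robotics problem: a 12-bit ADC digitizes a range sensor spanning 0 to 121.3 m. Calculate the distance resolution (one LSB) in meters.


res = range / 2^n = 121.3/2^12 = 121.3/4096 = 0.0296

0.0296 m


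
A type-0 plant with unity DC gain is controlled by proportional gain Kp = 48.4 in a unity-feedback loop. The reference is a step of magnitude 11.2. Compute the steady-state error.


e_ss = R/(1 + Kp) = 11.2/(1 + 48.4) = 11.2/49.4000 = 0.2267

0.2267


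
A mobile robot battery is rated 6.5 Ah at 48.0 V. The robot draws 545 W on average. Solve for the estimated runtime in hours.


E = 6.5*48.0 = 312.0000 Wh
t = E/P = 312.0000/545 = 0.5725

0.5725 hours


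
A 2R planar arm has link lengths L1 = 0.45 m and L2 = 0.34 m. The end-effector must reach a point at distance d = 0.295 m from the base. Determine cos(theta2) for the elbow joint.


cos(th2) = (d^2 - L1^2 - L2^2)/(2*L1*L2) = (0.295^2 - 0.45^2 - 0.34^2)/(2*0.45*0.34) = -0.7551

-0.7551


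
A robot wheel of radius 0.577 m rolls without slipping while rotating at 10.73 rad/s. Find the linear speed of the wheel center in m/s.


v = omega * r = 10.73 * 0.577 = 6.1912

6.1912 m/s


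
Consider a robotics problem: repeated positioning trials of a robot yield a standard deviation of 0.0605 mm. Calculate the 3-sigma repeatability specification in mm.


repeatability = 3*sigma = 3*0.0605 = 0.1815

0.1815 mm


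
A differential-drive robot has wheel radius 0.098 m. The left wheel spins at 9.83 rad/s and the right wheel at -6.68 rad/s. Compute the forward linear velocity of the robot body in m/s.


v = r*(wR + wL)/2 = 0.098*(-6.68 + 9.83)/2 = 0.1544

0.1544 m/s


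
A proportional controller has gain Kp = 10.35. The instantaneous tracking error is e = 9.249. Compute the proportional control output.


u_P = Kp * e = 10.35 * 9.249 = 95.7272

95.7272


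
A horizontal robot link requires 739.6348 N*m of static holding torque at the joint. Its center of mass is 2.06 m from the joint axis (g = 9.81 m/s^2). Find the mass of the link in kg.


m = tau / (g*L) = 739.6348 / (9.81 * 2.06) = 36.6000

36.6000 kg


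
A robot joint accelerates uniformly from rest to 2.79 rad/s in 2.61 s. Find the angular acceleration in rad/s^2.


alpha = delta_omega / t = 2.79 / 2.61 = 1.0690

1.0690 rad/s^2


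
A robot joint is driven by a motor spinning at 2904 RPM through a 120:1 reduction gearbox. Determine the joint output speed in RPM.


omega_joint = omega_motor / N = 2904 / 120 = 24.2000

24.2000 RPM


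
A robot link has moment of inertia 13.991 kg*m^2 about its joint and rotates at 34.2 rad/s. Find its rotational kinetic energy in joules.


KE = (1/2)*I*omega^2 = 0.5*13.991*34.2^2 = 8182.2166

8182.2166 J


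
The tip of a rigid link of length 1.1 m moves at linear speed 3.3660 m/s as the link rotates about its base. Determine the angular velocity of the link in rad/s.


omega = v / L = 3.3660 / 1.1 = 3.0600

3.0600 rad/s


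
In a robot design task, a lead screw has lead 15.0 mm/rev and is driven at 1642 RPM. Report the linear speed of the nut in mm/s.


v = lead * (RPM/60) = 15.0*1642/60 = 410.5000

410.5000 mm/s


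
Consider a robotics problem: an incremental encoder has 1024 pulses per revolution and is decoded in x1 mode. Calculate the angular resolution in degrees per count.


resolution = 360 / (PPR * 1) = 360 / 1024 = 0.3516

0.3516 degrees


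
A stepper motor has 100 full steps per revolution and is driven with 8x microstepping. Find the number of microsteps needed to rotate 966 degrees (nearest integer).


step_size = 360/(100*8) = 360/800 = 0.450000 deg
n = 966/(360/800) = 966*800/360 = 2146.6667 -> 2147

2147 steps


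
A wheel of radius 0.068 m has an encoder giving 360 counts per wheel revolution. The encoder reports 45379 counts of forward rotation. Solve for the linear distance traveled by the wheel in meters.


revs = 45379/360 = 126.052778
d = revs * 2*pi*r = 126.052778 * 2*pi*0.068 = 53.8569

53.8569 m


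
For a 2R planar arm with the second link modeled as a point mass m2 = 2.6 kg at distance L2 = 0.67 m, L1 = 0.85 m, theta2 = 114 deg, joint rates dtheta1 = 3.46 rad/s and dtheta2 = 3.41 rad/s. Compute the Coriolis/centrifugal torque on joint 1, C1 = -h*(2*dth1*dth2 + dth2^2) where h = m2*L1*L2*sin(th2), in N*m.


h = m2*L1*L2*sin(th2) = 2.6*0.85*0.67*sin(114 deg) = 1.352687
C1 = -h*(2*3.46*3.41 + 3.41^2) = -1.352687*35.2253 = -47.6488

-47.6488 N*m


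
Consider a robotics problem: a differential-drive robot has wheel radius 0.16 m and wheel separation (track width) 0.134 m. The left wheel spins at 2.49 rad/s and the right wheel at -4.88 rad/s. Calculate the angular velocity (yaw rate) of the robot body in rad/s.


omega = r*(wR - wL)/L = 0.16*(-4.88 - (2.49))/0.134 = -8.8000

-8.8000 rad/s


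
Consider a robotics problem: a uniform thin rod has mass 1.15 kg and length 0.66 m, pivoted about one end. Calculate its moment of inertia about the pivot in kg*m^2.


I = (1/3)*m*L^2 = (1/3)*1.15*0.66^2 = 0.1670

0.1670 kg*m^2


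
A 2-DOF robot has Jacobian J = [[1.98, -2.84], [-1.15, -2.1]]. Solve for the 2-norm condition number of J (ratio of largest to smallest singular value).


JJ^T eigenvalues: trace(JJ^T) = 17.7185, det(JJ^T) = det(J)^2 = 55.11577600
s_max^2 = (17.7185 + sqrt(93.48213825))/2 = 13.69355807
s_min^2 = (17.7185 - sqrt(93.48213825))/2 = 4.02494193
kappa = s_max/s_min = sqrt(13.69355807/4.02494193) = 1.8445

1.8445


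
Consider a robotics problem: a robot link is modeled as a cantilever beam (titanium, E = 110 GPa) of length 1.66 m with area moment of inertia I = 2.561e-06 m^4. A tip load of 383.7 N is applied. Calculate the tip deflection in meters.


delta = F*L^3/(3*E*I) = 383.7*1.66^3/(3*1.100e+11*2.561e-06)
      = 1755.1573752/845130 = 0.0021

0.0021 m


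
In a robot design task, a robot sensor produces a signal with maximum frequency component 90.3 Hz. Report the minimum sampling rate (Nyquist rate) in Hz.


f_s,min = 2*f_max = 2*90.3 = 180.6000

180.6000 Hz


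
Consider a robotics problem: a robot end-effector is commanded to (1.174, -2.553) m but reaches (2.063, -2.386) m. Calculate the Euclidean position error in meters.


dx = 2.063 - (1.174) = 0.8890, dy = -2.386 - (-2.553) = 0.1670
err = sqrt(0.790321 + 0.027889) = 0.9045

0.9045 m


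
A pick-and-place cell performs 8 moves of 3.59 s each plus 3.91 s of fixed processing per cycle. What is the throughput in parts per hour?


T_cycle = 8*3.59 + 3.91 = 32.6300 s
rate = 3600/T = 110.3279

110.3279 parts/hour


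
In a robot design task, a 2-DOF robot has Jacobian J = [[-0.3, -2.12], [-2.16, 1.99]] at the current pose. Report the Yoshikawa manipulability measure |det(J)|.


det(J) = -0.3*1.99 - (-2.12)*(-2.16) = -5.1762
|det(J)| = 5.1762

5.1762


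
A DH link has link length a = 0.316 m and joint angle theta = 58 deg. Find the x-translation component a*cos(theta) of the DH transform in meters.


a*cos(theta) = 0.316*cos(58 deg) = 0.1675

0.1675 m


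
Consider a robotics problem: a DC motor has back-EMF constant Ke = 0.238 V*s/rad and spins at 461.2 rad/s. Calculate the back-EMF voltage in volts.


V_emf = Ke * omega = 0.238*461.2 = 109.7656

109.7656 V


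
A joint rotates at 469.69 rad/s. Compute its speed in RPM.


RPM = 469.69 * 60/(2*pi) = 4485.2091

4485.2091 RPM


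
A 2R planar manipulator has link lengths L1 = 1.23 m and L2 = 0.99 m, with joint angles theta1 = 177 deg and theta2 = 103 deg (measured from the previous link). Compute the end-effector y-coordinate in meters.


y = L1*sin(th1) + L2*sin(th1+th2) = 1.23*sin(177 deg) + 0.99*sin(280 deg) = -0.9106

-0.9106 m


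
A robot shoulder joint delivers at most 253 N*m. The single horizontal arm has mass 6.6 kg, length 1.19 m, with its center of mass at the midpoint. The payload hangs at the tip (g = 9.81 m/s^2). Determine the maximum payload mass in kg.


tau_arm = m_arm*g*(L/2) = 6.6*9.81*1.19/2 = 38.5239 N*m
tau_payload = tau_max - tau_arm = 253 - 38.5239 = 214.4761
m_payload = tau_payload / (g*L) = 214.4761 / (9.81*1.19) = 18.3723

18.3723 kg


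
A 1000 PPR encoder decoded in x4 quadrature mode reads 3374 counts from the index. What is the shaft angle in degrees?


angle = counts * 360 / (PPR*4) = 3374 * 360 / 4000 = 303.6600

303.6600 degrees


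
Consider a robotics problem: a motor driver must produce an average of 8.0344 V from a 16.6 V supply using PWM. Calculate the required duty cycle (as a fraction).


D = V_avg/V_supply = 8.0344/16.6 = 0.4840

0.4840


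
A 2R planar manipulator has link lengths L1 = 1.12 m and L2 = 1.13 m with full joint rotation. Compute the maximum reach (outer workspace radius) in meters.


r_max = L1 + L2 = 1.12 + 1.13 = 2.2500

2.2500 m


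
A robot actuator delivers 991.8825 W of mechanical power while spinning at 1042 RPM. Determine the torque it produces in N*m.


omega = 1042 * 2*pi/60 = 109.117985 rad/s
tau = P / omega = 991.8825 / 109.117985 = 9.0900

9.0900 N*m


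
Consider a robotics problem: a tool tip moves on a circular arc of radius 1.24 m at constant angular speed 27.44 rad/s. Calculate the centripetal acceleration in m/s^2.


a_c = omega^2 * r = 27.44^2 * 1.24 = 933.6625

933.6625 m/s^2


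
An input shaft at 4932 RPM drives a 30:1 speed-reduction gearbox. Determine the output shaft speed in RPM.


omega_out = omega_in / N = 4932 / 30 = 164.4000

164.4000 RPM


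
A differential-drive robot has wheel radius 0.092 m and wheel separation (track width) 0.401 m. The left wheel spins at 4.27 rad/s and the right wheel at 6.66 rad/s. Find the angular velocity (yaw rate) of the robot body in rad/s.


omega = r*(wR - wL)/L = 0.092*(6.66 - (4.27))/0.401 = 0.5483

0.5483 rad/s


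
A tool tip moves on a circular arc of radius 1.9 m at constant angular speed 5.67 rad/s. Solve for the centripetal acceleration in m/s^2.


a_c = omega^2 * r = 5.67^2 * 1.9 = 61.0829

61.0829 m/s^2


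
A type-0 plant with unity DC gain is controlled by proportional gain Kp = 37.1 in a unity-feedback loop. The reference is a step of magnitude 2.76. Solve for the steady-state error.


e_ss = R/(1 + Kp) = 2.76/(1 + 37.1) = 2.76/38.1000 = 0.0724

0.0724


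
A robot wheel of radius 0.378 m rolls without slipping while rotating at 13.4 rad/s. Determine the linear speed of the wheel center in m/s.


v = omega * r = 13.4 * 0.378 = 5.0652

5.0652 m/s


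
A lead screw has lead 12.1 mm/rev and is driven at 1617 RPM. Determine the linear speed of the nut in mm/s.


v = lead * (RPM/60) = 12.1*1617/60 = 326.0950

326.0950 mm/s


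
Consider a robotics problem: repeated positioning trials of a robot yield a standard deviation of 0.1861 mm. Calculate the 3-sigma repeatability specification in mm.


repeatability = 3*sigma = 3*0.1861 = 0.5583

0.5583 mm


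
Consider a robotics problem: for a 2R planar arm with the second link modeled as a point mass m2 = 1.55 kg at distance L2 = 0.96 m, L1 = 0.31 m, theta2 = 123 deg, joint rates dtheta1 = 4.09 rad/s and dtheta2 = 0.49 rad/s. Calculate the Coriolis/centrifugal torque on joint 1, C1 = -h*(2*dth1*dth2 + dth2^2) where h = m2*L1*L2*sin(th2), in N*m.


h = m2*L1*L2*sin(th2) = 1.55*0.31*0.96*sin(123 deg) = 0.386862
C1 = -h*(2*4.09*0.49 + 0.49^2) = -0.386862*4.2483 = -1.6435

-1.6435 N*m


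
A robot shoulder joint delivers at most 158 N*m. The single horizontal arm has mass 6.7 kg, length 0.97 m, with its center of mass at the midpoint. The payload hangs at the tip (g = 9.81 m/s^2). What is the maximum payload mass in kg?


tau_arm = m_arm*g*(L/2) = 6.7*9.81*0.97/2 = 31.8776 N*m
tau_payload = tau_max - tau_arm = 158 - 31.8776 = 126.1224
m_payload = tau_payload / (g*L) = 126.1224 / (9.81*0.97) = 13.2541

13.2541 kg


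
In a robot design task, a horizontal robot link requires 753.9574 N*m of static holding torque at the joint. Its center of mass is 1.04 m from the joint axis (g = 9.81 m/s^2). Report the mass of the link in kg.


m = tau / (g*L) = 753.9574 / (9.81 * 1.04) = 73.9000

73.9000 kg


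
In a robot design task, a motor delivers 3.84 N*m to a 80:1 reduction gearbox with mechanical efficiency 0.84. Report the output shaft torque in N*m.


tau_out = tau_in * N * eta = 3.84 * 80 * 0.84 = 258.0480

258.0480 N*m


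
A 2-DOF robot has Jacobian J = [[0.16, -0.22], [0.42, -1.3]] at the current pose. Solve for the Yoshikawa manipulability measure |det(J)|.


det(J) = 0.16*-1.3 - (-0.22)*(0.42) = -0.1156
|det(J)| = 0.1156

0.1156


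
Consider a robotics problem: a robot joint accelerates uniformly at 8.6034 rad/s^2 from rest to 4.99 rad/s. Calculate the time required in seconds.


t = delta_omega / alpha = 4.99 / 8.6034 = 0.5800

0.5800 s


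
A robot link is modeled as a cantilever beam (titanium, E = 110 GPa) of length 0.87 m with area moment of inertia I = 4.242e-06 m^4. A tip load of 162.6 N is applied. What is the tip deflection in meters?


delta = F*L^3/(3*E*I) = 162.6*0.87^3/(3*1.100e+11*4.242e-06)
      = 107.0725878/1399860 = 7.6488e-05

7.6488e-05 m


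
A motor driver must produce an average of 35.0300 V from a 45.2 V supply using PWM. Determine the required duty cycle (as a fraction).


D = V_avg/V_supply = 35.0300/45.2 = 0.7750

0.7750


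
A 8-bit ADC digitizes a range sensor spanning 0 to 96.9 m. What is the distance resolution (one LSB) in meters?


res = range / 2^n = 96.9/2^8 = 96.9/256 = 0.3785

0.3785 m


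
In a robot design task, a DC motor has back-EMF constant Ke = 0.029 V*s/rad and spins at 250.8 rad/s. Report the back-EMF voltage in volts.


V_emf = Ke * omega = 0.029*250.8 = 7.2732

7.2732 V


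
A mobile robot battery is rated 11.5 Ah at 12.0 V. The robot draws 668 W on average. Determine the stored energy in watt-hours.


E = capacity * V = 11.5*12.0 = 138.0000

138.0000 Wh


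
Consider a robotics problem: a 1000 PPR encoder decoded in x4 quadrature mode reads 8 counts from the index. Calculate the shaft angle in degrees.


angle = counts * 360 / (PPR*4) = 8 * 360 / 4000 = 0.7200

0.7200 degrees


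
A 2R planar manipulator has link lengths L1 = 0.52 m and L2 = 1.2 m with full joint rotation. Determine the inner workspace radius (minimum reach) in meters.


r_min = |L1 - L2| = |0.52 - 1.2| = 0.6800

0.6800 m


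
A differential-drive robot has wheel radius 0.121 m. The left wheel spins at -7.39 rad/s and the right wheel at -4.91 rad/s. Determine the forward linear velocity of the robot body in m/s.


v = r*(wR + wL)/2 = 0.121*(-4.91 + -7.39)/2 = -0.7441

-0.7441 m/s


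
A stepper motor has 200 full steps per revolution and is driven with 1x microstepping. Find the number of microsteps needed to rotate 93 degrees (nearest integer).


step_size = 360/(200*1) = 360/200 = 1.800000 deg
n = 93/(360/200) = 93*200/360 = 51.6667 -> 52

52 steps


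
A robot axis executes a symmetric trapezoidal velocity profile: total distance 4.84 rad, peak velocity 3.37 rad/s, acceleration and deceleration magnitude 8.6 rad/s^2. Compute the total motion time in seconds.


t_acc = v/a = 3.37/8.6 = 0.391860 s
d_acc = v^2/(2a) = 0.660285 rad (each ramp)
d_cruise = 4.84 - 2*0.660285 = 3.519430 rad
t_cruise = 3.519430/3.37 = 1.044341 s
t_total = 2*0.391860 + 1.044341 = 1.8281

1.8281 s


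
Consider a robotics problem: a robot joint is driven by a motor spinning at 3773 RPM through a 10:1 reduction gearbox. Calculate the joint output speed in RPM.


omega_joint = omega_motor / N = 3773 / 10 = 377.3000

377.3000 RPM


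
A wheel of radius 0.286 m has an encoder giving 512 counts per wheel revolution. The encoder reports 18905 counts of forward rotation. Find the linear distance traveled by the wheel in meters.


revs = 18905/512 = 36.923828
d = revs * 2*pi*r = 36.923828 * 2*pi*0.286 = 66.3518

66.3518 m


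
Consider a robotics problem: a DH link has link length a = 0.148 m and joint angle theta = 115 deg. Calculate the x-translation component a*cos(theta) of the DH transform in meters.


a*cos(theta) = 0.148*cos(115 deg) = -0.0625

-0.0625 m


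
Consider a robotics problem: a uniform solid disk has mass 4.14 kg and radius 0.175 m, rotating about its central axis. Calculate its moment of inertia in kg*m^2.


I = (1/2)*m*R^2 = 0.5*4.14*0.175^2 = 0.0634

0.0634 kg*m^2


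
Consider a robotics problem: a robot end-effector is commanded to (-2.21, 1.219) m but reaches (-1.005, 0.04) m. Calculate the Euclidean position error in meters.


dx = -1.005 - (-2.21) = 1.2050, dy = 0.04 - (1.219) = -1.1790
err = sqrt(1.452025 + 1.390041) = 1.6858

1.6858 m


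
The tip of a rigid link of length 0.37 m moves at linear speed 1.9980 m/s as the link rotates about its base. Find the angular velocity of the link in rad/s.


omega = v / L = 1.9980 / 0.37 = 5.4000

5.4000 rad/s


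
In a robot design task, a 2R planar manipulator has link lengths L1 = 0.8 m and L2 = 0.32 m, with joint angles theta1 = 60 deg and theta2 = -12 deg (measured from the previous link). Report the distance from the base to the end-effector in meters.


x = L1*cos(th1) + L2*cos(th1+th2) = 0.614122
y = L1*sin(th1) + L2*sin(th1+th2) = 0.930627
d = sqrt(x^2 + y^2) = sqrt(0.377146 + 0.866067) = 1.1150

1.1150 m


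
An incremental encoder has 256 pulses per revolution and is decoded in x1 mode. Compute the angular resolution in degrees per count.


resolution = 360 / (PPR * 1) = 360 / 256 = 1.4062

1.4062 degrees


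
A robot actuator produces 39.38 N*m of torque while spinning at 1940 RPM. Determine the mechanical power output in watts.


omega = 1940 * 2*pi/60 = 203.156325 rad/s
P = tau * omega = 39.38 * 203.156325 = 8000.2961

8000.2961 W


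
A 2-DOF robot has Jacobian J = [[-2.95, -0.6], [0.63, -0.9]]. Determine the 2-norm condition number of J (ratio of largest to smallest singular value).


JJ^T eigenvalues: trace(JJ^T) = 10.2694, det(JJ^T) = det(J)^2 = 9.19908900
s_max^2 = (10.2694 + sqrt(68.66422036))/2 = 9.27789383
s_min^2 = (10.2694 - sqrt(68.66422036))/2 = 0.99150617
kappa = s_max/s_min = sqrt(9.27789383/0.99150617) = 3.0590

3.0590


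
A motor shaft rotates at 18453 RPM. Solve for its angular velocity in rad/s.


omega = 18453 * 2*pi/60 = 1932.3936

1932.3936 rad/s


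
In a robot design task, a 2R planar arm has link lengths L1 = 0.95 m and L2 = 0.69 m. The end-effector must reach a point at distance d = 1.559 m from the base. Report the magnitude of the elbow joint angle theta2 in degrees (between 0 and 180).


cos(th2) = (d^2 - L1^2 - L2^2)/(2*L1*L2) = (1.559^2 - 0.95^2 - 0.69^2)/(2*0.95*0.69) = 0.80235011
th2 = acos(0.80235011) = 36.6449 deg

36.6449 degrees


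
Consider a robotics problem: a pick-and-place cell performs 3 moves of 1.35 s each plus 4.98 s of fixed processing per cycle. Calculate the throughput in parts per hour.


T_cycle = 3*1.35 + 4.98 = 9.0300 s
rate = 3600/T = 398.6711

398.6711 parts/hour


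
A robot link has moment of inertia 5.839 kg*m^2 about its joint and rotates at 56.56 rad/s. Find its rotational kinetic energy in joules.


KE = (1/2)*I*omega^2 = 0.5*5.839*56.56^2 = 9339.5786

9339.5786 J


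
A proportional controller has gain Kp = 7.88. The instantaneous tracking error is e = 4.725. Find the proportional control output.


u_P = Kp * e = 7.88 * 4.725 = 37.2330

37.2330


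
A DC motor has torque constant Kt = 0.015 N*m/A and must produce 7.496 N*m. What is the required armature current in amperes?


I = tau / Kt = 7.496/0.015 = 499.7333

499.7333 A


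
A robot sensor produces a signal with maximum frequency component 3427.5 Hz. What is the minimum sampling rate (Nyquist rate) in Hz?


f_s,min = 2*f_max = 2*3427.5 = 6855.0000

6855.0000 Hz


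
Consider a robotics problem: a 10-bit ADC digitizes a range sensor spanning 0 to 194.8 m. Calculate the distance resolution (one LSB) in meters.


res = range / 2^n = 194.8/2^10 = 194.8/1024 = 0.1902

0.1902 m


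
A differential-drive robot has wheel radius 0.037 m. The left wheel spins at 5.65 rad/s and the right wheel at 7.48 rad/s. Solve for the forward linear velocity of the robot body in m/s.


v = r*(wR + wL)/2 = 0.037*(7.48 + 5.65)/2 = 0.2429

0.2429 m/s


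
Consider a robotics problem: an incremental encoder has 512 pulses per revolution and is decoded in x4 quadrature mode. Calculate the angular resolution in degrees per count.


resolution = 360 / (PPR * 4) = 360 / 2048 = 0.1758

0.1758 degrees


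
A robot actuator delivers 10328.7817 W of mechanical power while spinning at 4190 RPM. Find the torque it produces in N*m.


omega = 4190 * 2*pi/60 = 438.775774 rad/s
tau = P / omega = 10328.7817 / 438.775774 = 23.5400

23.5400 N*m


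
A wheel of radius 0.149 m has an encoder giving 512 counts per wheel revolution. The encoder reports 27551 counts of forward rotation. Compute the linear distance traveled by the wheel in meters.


revs = 27551/512 = 53.810547
d = revs * 2*pi*r = 53.810547 * 2*pi*0.149 = 50.3771

50.3771 m


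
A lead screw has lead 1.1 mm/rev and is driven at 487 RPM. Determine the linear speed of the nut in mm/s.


v = lead * (RPM/60) = 1.1*487/60 = 8.9283

8.9283 mm/s


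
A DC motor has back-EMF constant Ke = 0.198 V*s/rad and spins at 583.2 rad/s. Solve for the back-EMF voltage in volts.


V_emf = Ke * omega = 0.198*583.2 = 115.4736

115.4736 V


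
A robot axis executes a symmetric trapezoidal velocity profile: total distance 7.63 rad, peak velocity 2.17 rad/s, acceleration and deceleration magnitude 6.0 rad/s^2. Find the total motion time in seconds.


t_acc = v/a = 2.17/6.0 = 0.361667 s
d_acc = v^2/(2a) = 0.392408 rad (each ramp)
d_cruise = 7.63 - 2*0.392408 = 6.845184 rad
t_cruise = 6.845184/2.17 = 3.154463 s
t_total = 2*0.361667 + 3.154463 = 3.8778

3.8778 s


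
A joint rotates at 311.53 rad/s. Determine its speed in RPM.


RPM = 311.53 * 60/(2*pi) = 2974.8924

2974.8924 RPM


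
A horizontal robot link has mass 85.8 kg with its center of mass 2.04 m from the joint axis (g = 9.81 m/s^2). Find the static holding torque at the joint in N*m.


tau = m*g*L = 85.8 * 9.81 * 2.04 = 1717.0639

1717.0639 N*m


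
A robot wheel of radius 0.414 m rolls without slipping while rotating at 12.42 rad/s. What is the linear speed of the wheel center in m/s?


v = omega * r = 12.42 * 0.414 = 5.1419

5.1419 m/s


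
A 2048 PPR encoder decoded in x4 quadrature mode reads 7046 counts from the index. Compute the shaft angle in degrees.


angle = counts * 360 / (PPR*4) = 7046 * 360 / 8192 = 309.6387

309.6387 degrees


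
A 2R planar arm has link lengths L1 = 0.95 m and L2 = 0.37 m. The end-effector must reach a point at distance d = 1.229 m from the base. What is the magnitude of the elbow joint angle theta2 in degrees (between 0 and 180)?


cos(th2) = (d^2 - L1^2 - L2^2)/(2*L1*L2) = (1.229^2 - 0.95^2 - 0.37^2)/(2*0.95*0.37) = 0.67004410
th2 = acos(0.67004410) = 47.9295 deg

47.9295 degrees


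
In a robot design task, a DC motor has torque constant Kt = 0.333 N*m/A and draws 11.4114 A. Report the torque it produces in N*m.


tau = Kt * I = 0.333*11.4114 = 3.8000

3.8000 N*m


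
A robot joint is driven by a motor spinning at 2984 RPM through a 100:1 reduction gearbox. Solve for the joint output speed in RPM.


omega_joint = omega_motor / N = 2984 / 100 = 29.8400

29.8400 RPM


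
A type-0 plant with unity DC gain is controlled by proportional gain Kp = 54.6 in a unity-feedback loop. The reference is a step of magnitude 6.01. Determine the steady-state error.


e_ss = R/(1 + Kp) = 6.01/(1 + 54.6) = 6.01/55.6000 = 0.1081

0.1081


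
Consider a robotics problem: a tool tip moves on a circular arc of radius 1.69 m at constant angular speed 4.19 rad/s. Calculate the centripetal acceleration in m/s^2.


a_c = omega^2 * r = 4.19^2 * 1.69 = 29.6698

29.6698 m/s^2


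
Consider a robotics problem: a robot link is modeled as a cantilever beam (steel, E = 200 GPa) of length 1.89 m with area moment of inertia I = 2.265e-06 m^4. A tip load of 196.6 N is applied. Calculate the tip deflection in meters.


delta = F*L^3/(3*E*I) = 196.6*1.89^3/(3*2.000e+11*2.265e-06)
      = 1327.2994854/1359000 = 9.7667e-04

9.7667e-04 m


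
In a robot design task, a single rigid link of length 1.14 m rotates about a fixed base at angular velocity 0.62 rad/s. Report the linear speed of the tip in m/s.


v = L*omega = 1.14 * 0.62 = 0.7068

0.7068 m/s


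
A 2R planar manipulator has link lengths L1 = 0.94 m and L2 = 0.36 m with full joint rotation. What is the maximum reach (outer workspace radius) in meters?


r_max = L1 + L2 = 0.94 + 0.36 = 1.3000

1.3000 m


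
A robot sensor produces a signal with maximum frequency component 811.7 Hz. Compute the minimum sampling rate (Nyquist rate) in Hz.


f_s,min = 2*f_max = 2*811.7 = 1623.4000

1623.4000 Hz


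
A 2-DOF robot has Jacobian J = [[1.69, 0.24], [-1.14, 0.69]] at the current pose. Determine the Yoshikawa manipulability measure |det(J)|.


det(J) = 1.69*0.69 - (0.24)*(-1.14) = 1.4397
|det(J)| = 1.4397

1.4397


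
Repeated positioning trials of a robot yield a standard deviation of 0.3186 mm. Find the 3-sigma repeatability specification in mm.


repeatability = 3*sigma = 3*0.3186 = 0.9558

0.9558 mm


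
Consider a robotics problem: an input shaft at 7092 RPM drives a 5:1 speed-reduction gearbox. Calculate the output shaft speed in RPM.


omega_out = omega_in / N = 7092 / 5 = 1418.4000

1418.4000 RPM


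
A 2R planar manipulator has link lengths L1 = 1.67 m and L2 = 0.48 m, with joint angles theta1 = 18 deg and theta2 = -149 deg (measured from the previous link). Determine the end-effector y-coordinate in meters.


y = L1*sin(th1) + L2*sin(th1+th2) = 1.67*sin(18 deg) + 0.48*sin(-131 deg) = 0.1538

0.1538 m


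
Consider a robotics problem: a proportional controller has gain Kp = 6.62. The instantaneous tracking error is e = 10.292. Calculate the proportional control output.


u_P = Kp * e = 6.62 * 10.292 = 68.1330

68.1330


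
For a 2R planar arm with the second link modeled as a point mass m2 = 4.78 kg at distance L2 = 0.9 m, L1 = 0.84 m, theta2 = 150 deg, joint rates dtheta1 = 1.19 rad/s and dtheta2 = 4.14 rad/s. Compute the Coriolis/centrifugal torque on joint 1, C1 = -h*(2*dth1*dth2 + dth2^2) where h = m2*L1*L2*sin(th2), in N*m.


h = m2*L1*L2*sin(th2) = 4.78*0.84*0.9*sin(150 deg) = 1.806840
C1 = -h*(2*1.19*4.14 + 4.14^2) = -1.806840*26.9928 = -48.7717

-48.7717 N*m


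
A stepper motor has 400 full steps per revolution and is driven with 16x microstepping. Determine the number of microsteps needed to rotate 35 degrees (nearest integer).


step_size = 360/(400*16) = 360/6400 = 0.056250 deg
n = 35/(360/6400) = 35*6400/360 = 622.2222 -> 622

622 steps


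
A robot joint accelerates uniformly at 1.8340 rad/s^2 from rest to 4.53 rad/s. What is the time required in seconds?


t = delta_omega / alpha = 4.53 / 1.8340 = 2.4700

2.4700 s


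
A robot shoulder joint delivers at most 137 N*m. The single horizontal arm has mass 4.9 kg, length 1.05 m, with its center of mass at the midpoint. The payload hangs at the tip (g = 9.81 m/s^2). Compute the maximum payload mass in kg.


tau_arm = m_arm*g*(L/2) = 4.9*9.81*1.05/2 = 25.2362 N*m
tau_payload = tau_max - tau_arm = 137 - 25.2362 = 111.7638
m_payload = tau_payload / (g*L) = 111.7638 / (9.81*1.05) = 10.8503

10.8503 kg


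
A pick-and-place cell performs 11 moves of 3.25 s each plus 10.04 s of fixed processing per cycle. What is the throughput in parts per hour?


T_cycle = 11*3.25 + 10.04 = 45.7900 s
rate = 3600/T = 78.6198

78.6198 parts/hour


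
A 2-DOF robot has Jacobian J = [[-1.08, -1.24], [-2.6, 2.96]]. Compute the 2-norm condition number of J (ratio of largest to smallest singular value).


JJ^T eigenvalues: trace(JJ^T) = 18.2256, det(JJ^T) = det(J)^2 = 41.22667264
s_max^2 = (18.2256 + sqrt(167.26580480))/2 = 15.57936410
s_min^2 = (18.2256 - sqrt(167.26580480))/2 = 2.64623590
kappa = s_max/s_min = sqrt(15.57936410/2.64623590) = 2.4264

2.4264


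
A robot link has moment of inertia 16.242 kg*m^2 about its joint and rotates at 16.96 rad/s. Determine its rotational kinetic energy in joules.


KE = (1/2)*I*omega^2 = 0.5*16.242*16.96^2 = 2335.9374

2335.9374 J


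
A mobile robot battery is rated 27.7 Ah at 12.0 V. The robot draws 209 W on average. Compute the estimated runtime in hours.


E = 27.7*12.0 = 332.4000 Wh
t = E/P = 332.4000/209 = 1.5904

1.5904 hours


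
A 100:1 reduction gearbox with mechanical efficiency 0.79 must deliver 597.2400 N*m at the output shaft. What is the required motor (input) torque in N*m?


tau_in = tau_out / (N * eta) = 597.2400 / (100 * 0.79) = 7.5600

7.5600 N*m


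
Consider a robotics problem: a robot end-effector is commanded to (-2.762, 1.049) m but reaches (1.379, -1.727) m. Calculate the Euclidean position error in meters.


dx = 1.379 - (-2.762) = 4.1410, dy = -1.727 - (1.049) = -2.7760
err = sqrt(17.147881 + 7.706176) = 4.9854

4.9854 m


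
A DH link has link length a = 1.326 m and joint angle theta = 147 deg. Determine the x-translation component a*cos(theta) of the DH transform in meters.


a*cos(theta) = 1.326*cos(147 deg) = -1.1121

-1.1121 m


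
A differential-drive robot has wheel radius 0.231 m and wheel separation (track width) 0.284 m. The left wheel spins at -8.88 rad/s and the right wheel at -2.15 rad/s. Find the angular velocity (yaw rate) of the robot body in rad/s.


omega = r*(wR - wL)/L = 0.231*(-2.15 - (-8.88))/0.284 = 5.4740

5.4740 rad/s
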